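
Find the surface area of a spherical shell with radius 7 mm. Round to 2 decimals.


Shape: sphere
Radius r = 7 mm
Formula: SA = 4 * pi * r^2
r^2 = 49
SA = 4 * pi * 49
SA = 196 * pi
SA = 615.75
615.75 mm^2


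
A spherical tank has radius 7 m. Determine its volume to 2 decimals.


Shape: sphere
Radius r = 7 m
Formula: V = (4/3) * pi * r^3
r^3 = 343
(4/3) * 343 = 457.333333
V = 457.333333 * pi
V = 1436.76
1436.76 m^3


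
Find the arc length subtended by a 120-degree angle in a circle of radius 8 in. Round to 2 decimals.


Shape: circular arc
Radius r = 8 in, Angle = 120 degrees
Formula: L = (angle/360) * 2 * pi * r
2 * pi * r = 16 * pi
L = (120/360) * 16 * pi
L = 5.333333 * pi
L = 16.76
16.76 in


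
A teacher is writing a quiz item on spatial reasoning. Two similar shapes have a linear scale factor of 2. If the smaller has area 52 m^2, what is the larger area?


Linear scale factor k = 2
Original area = 52 m^2
Rule: under a linear scaling by k, areas scale by k^2.
k^2 = 2^2 = 4
New area = 52 * 4
New area = 208
208 m^2


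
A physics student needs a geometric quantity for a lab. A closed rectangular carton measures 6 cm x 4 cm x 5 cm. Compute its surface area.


Shape: rectangular prism
l = 6 cm, w = 4 cm, h = 5 cm
Formula: SA = 2(lw + lh + wh)
lw = 24, lh = 30, wh = 20
lw + lh + wh = 74
SA = 2 * 74
SA = 148
148 cm^2


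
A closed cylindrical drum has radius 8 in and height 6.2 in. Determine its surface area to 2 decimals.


Shape: closed cylinder
Radius r = 8 in, Height h = 6.2 in
Formula: SA = 2*pi*r^2 + 2*pi*r*h = 2*pi*r*(r + h)
r + h = 14.2
2 * r * (r + h) = 2 * 8 * 14.2 = 227.2
SA = 227.2 * pi
SA = 713.77
713.77 in^2


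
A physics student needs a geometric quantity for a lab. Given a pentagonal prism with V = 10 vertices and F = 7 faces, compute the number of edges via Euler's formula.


Polyhedron: pentagonal prism
Euler's formula for convex polyhedra: V - E + F = 2
Given: V = 10 vertices and F = 7 faces
Solve for E:
E = V + F - 2 = 10 + 7 - 2 = 15
15 edges


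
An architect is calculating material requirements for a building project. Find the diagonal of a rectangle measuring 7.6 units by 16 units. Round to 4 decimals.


Shape: rectangle (diagonal via Pythagoras)
Sides: 7.6 units and 16 units
Formula: d = sqrt(l^2 + w^2)
l^2 = 57.76, w^2 = 256
l^2 + w^2 = 313.76
d = sqrt(313.76)
d = 17.7133
17.7133 units


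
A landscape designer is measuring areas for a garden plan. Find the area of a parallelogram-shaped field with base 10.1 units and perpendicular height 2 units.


Shape: parallelogram
Base b = 10.1 units, Height h = 2 units
Formula: A = b * h
A = 10.1 * 2
A = 20.2
20.2 units^2


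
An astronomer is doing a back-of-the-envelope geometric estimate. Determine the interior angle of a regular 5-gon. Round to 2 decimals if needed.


Shape: regular pentagon (5 sides)
Formula: interior angle = (n - 2) * 180 / n
(n - 2) = 3
(n - 2) * 180 = 540
angle = 540 / 5
angle = 108
108 degrees


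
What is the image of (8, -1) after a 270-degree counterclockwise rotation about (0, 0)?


Transformation: rotation about the origin
Original point: (8, -1)
Rule for 270 deg counterclockwise: (x, y) -> (y, -x)
Apply: (8, -1) -> (-1, -8)
(-1, -8)


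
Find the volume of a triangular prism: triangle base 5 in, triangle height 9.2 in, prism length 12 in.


Shape: triangular prism
Triangle base = 5 in, triangle height = 9.2 in, prism length L = 12 in
Formula: V = (1/2 * b * h_tri) * L
Cross-section area = 0.5 * 5 * 9.2 = 23
V = 23 * 12
V = 276
276 in^3


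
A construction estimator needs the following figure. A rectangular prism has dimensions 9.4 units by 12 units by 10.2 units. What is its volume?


Shape: rectangular prism
l = 9.4 units, w = 12 units, h = 10.2 units
Formula: V = l * w * h
V = 9.4 * 12 * 10.2
V = 112.8 * 10.2
V = 1150.56
1150.56 units^3


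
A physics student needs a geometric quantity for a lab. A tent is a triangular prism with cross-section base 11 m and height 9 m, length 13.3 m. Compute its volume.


Shape: triangular prism
Triangle base = 11 m, triangle height = 9 m, prism length L = 13.3 m
Formula: V = (1/2 * b * h_tri) * L
Cross-section area = 0.5 * 11 * 9 = 49.5
V = 49.5 * 13.3
V = 658.35
658.35 m^3


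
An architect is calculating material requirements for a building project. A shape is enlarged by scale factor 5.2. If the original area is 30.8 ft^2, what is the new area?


Linear scale factor k = 5.2
Original area = 30.8 ft^2
Rule: under a linear scaling by k, areas scale by k^2.
k^2 = 5.2^2 = 27.04
New area = 30.8 * 27.04
New area = 832.832
832.832 ft^2


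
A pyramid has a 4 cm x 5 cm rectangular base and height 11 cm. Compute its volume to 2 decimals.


Shape: rectangular pyramid
Base: 4 cm x 5 cm, Height h = 11 cm
Formula: V = (1/3) * base_area * h
base_area = 4 * 5 = 20
base_area * h = 20 * 11 = 220
V = 220 / 3
V = 73.33
73.33 cm^3


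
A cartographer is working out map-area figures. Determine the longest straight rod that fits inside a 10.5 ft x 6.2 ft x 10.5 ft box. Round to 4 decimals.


Shape: rectangular box (space diagonal)
l = 10.5 ft, w = 6.2 ft, h = 10.5 ft
Visualize: the diagonal of the base, then a right triangle with that diagonal and the height.
Formula: d = sqrt(l^2 + w^2 + h^2)
l^2 + w^2 + h^2 = 110.25 + 38.44 + 110.25 = 258.94
d = sqrt(258.94)
d = 16.0916
16.0916 ft


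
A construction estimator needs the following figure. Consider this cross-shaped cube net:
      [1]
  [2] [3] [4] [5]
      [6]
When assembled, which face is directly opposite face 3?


Net: cross layout. Take square 3 as the base (bottom).
Fold the four squares in the horizontal row up around 3: 2 -> left, 4 -> right, 5 wraps to the top.
Fold 1 and 6 up from 3: 1 -> back, 6 -> front.
Opposite pairs are therefore: (1, 6), (2, 4), (3, 5).
Face 3 is opposite face 5.
face 5


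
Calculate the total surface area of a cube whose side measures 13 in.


Shape: cube
Side s = 13 in
A cube has 6 square faces.
Formula: SA = 6 * s^2
s^2 = 169
SA = 6 * 169
SA = 1014
1014 in^2


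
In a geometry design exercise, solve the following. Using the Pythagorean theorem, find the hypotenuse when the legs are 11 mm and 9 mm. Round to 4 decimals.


Shape: right triangle
Legs a = 11 mm, b = 9 mm
Formula: c = sqrt(a^2 + b^2)
a^2 = 121, b^2 = 81
a^2 + b^2 = 202
c = sqrt(202)
c = 14.2127
14.2127 mm


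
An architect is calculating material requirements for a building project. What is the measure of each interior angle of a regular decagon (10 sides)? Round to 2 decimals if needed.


Shape: regular decagon (10 sides)
Formula: interior angle = (n - 2) * 180 / n
(n - 2) = 8
(n - 2) * 180 = 1440
angle = 1440 / 10
angle = 144
144 degrees


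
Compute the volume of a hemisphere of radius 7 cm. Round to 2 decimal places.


Shape: hemisphere (half of a sphere)
Radius r = 7 cm
Formula: V = (1/2) * (4/3) * pi * r^3 = (2/3) * pi * r^3
r^3 = 343
(2/3) * 343 = 228.666667
V = 228.666667 * pi
V = 718.38
718.38 cm^3


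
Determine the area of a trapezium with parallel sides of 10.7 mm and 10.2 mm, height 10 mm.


Shape: trapezoid
Parallel sides a = 10.7 mm, b = 10.2 mm; Height h = 10 mm
Formula: A = (a + b) * h / 2
a + b = 10.7 + 10.2 = 20.9
A = 20.9 * 10 / 2
A = 209 / 2
A = 104.5
104.5 mm^2


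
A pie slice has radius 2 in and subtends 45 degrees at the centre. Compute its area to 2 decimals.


Shape: circular sector
Radius r = 2 in, Angle = 45 degrees
Formula: A = (angle/360) * pi * r^2
r^2 = 4
Fraction of circle = 45/360
A = (45/360) * pi * 4
A = 0.5 * pi
A = 1.57
1.57 in^2


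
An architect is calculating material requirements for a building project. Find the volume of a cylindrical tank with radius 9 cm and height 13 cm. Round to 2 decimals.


Shape: cylinder
Radius r = 9 cm, Height h = 13 cm
Formula: V = pi * r^2 * h
r^2 = 81
V = pi * 81 * 13
V = 1053 * pi
V = 3308.1
3308.1 cm^3


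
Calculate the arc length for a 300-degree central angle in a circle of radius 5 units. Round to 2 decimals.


Shape: circular arc
Radius r = 5 units, Angle = 300 degrees
Formula: L = (angle/360) * 2 * pi * r
2 * pi * r = 10 * pi
L = (300/360) * 10 * pi
L = 8.333333 * pi
L = 26.18
26.18 units


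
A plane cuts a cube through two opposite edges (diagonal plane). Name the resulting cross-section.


Solid: cube
Cutting plane: through two opposite edges (diagonal plane)
Visualize the intersection of the plane with the solid's surface.
The boundary of the cut region is a rectangle.
rectangle


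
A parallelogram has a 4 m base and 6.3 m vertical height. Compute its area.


Shape: parallelogram
Base b = 4 m, Height h = 6.3 m
Formula: A = b * h
A = 4 * 6.3
A = 25.2
25.2 m^2


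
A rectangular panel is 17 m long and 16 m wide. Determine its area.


Shape: rectangle
Length l = 17 m, Width w = 16 m
Formula: A = l * w
A = 17 * 16
A = 272
272 m^2


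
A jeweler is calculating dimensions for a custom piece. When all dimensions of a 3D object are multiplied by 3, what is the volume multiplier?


Linear scale factor k = 3
Rule: under a linear scaling by k, volumes scale by k^3.
k^3 = 3 * 3 * 3
k^3 = 9 * 3
k^3 = 27
Volume scales by a factor of 27.
27 (dimensionless)


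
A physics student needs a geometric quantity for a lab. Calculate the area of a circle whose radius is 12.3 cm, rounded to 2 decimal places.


Shape: circle
Radius r = 12.3 cm
Formula: A = pi * r^2
r^2 = 12.3^2 = 151.29
A = pi * 151.29
A = 475.29
475.29 cm^2


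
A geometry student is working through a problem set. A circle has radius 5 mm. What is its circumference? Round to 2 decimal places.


Shape: circle
Radius r = 5 mm
Formula: C = 2 * pi * r
C = 2 * pi * 5
C = 10 * pi
C = 31.42
31.42 mm


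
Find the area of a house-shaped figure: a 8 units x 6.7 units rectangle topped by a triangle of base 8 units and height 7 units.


Composite shape: rectangle + triangle
Rectangle area = 8 * 6.7 = 53.6
Triangle area = 0.5 * 8 * 7 = 28
Total = 53.6 + 28
Total = 81.6
81.6 units^2


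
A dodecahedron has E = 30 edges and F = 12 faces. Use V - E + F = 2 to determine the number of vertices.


Polyhedron: dodecahedron
Euler's formula for convex polyhedra: V - E + F = 2
Given: E = 30 edges and F = 12 faces
Solve for V:
V = 2 + E - F = 2 + 30 - 12 = 20
20 vertices


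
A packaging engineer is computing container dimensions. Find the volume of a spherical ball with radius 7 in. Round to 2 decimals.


Shape: sphere
Radius r = 7 in
Formula: V = (4/3) * pi * r^3
r^3 = 343
(4/3) * 343 = 457.333333
V = 457.333333 * pi
V = 1436.76
1436.76 in^3


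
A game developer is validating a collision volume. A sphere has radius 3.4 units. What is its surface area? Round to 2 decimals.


Shape: sphere
Radius r = 3.4 units
Formula: SA = 4 * pi * r^2
r^2 = 11.56
SA = 4 * pi * 11.56
SA = 46.24 * pi
SA = 145.27
145.27 units^2


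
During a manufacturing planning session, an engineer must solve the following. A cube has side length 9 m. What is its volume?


Shape: cube
Side s = 9 m
Formula: V = s^3
V = 9 * 9 * 9
V = 81 * 9
V = 729
729 m^3


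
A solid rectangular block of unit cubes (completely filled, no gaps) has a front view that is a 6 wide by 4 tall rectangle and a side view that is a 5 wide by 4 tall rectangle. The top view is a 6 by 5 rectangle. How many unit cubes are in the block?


Orthographic views of a solid rectangular block:
Front view 6 x 4 -> length = 6, height = 4
Side view 5 x 4 -> width = 5, height = 4 (consistent)
Top view 6 x 5 -> confirms length = 6, width = 5
The block is 6 x 5 x 4.
Total unit cubes = 6 * 5 * 4 = 120
120 unit cubes


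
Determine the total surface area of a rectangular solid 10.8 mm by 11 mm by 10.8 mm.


Shape: rectangular prism
l = 10.8 mm, w = 11 mm, h = 10.8 mm
Formula: SA = 2(lw + lh + wh)
lw = 118.8, lh = 116.64, wh = 118.8
lw + lh + wh = 354.24
SA = 2 * 354.24
SA = 708.48
708.48 mm^2


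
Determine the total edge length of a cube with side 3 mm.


Shape: cube
Side s = 3 mm
A cube has 12 edges, all equal.
Formula: total edge length = 12 * s
Total = 12 * 3
Total = 36
36 mm


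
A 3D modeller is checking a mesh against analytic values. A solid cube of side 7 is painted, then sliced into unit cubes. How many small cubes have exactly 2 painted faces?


Large cube: 7 x 7 x 7, cut into unit cubes.
n = 7, so n - 2 = 5
Cubes with 2 painted faces lie along the edges, excluding corners.
A cube has 12 edges; each contributes (n - 2) = 5 such cubes.
Count = 12 * 5 = 60
60 unit cubes


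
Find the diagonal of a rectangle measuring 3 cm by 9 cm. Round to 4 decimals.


Shape: rectangle (diagonal via Pythagoras)
Sides: 3 cm and 9 cm
Formula: d = sqrt(l^2 + w^2)
l^2 = 9, w^2 = 81
l^2 + w^2 = 90
d = sqrt(90)
d = 9.4868
9.4868 cm


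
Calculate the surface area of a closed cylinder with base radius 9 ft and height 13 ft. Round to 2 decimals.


Shape: closed cylinder
Radius r = 9 ft, Height h = 13 ft
Formula: SA = 2*pi*r^2 + 2*pi*r*h = 2*pi*r*(r + h)
r + h = 22
2 * r * (r + h) = 2 * 9 * 22 = 396
SA = 396 * pi
SA = 1244.07
1244.07 ft^2


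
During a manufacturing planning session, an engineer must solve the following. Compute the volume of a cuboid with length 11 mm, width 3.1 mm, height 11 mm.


Shape: rectangular prism
l = 11 mm, w = 3.1 mm, h = 11 mm
Formula: V = l * w * h
V = 11 * 3.1 * 11
V = 34.1 * 11
V = 375.1
375.1 mm^3


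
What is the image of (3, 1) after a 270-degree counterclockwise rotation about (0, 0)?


Transformation: rotation about the origin
Original point: (3, 1)
Rule for 270 deg counterclockwise: (x, y) -> (y, -x)
Apply: (3, 1) -> (1, -3)
(1, -3)


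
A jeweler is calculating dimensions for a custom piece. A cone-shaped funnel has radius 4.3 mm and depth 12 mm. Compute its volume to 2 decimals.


Shape: cone
Radius r = 4.3 mm, Height h = 12 mm
Formula: V = (1/3) * pi * r^2 * h
r^2 = 18.49
pi * r^2 * h = pi * 18.49 * 12 = 221.88 * pi
V = 221.88 * pi / 3
V = 232.35
232.35 mm^3


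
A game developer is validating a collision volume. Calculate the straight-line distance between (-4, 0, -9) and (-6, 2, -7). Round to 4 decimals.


3D distance between two points
P1 = (-4, 0, -9), P2 = (-6, 2, -7)
Formula: d = sqrt((x2-x1)^2 + (y2-y1)^2 + (z2-z1)^2)
dx = -6 - -4 = -2
dy = 2 - 0 = 2
dz = -7 - -9 = 2
dx^2 + dy^2 + dz^2 = 4 + 4 + 4 = 12
d = sqrt(12)
d = 3.4641
3.4641 units


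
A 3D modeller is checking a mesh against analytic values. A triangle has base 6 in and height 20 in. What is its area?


Shape: triangle
Base b = 6 in, Height h = 20 in
Formula: A = (1/2) * b * h
A = 0.5 * 6 * 20
A = 0.5 * 120
A = 60
60 in^2


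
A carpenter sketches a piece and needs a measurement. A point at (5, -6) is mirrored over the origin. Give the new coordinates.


Transformation: reflection
Original point: (5, -6)
Rule for reflection through the origin: (x, y) -> (-x, -y)
Apply: (5, -6) -> (-5, 6)
(-5, 6)


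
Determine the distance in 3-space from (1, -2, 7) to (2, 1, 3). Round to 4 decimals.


3D distance between two points
P1 = (1, -2, 7), P2 = (2, 1, 3)
Formula: d = sqrt((x2-x1)^2 + (y2-y1)^2 + (z2-z1)^2)
dx = 2 - 1 = 1
dy = 1 - -2 = 3
dz = 3 - 7 = -4
dx^2 + dy^2 + dz^2 = 1 + 9 + 16 = 26
d = sqrt(26)
d = 5.099
5.099 units


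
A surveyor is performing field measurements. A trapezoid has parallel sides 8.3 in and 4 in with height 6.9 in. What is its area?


Shape: trapezoid
Parallel sides a = 8.3 in, b = 4 in; Height h = 6.9 in
Formula: A = (a + b) * h / 2
a + b = 8.3 + 4 = 12.3
A = 12.3 * 6.9 / 2
A = 84.87 / 2
A = 42.435
42.435 in^2


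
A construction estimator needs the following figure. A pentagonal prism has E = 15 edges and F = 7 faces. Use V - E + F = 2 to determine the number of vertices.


Polyhedron: pentagonal prism
Euler's formula for convex polyhedra: V - E + F = 2
Given: E = 15 edges and F = 7 faces
Solve for V:
V = 2 + E - F = 2 + 15 - 7 = 10
10 vertices


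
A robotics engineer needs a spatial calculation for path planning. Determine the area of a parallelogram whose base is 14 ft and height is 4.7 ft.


Shape: parallelogram
Base b = 14 ft, Height h = 4.7 ft
Formula: A = b * h
A = 14 * 4.7
A = 65.8
65.8 ft^2


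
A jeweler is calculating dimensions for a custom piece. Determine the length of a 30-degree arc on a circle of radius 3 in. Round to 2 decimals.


Shape: circular arc
Radius r = 3 in, Angle = 30 degrees
Formula: L = (angle/360) * 2 * pi * r
2 * pi * r = 6 * pi
L = (30/360) * 6 * pi
L = 0.5 * pi
L = 1.57
1.57 in


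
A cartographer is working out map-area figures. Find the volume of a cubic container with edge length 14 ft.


Shape: cube
Side s = 14 ft
Formula: V = s^3
V = 14 * 14 * 14
V = 196 * 14
V = 2744
2744 ft^3


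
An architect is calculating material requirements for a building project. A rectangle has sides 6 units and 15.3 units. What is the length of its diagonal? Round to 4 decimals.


Shape: rectangle (diagonal via Pythagoras)
Sides: 6 units and 15.3 units
Formula: d = sqrt(l^2 + w^2)
l^2 = 36, w^2 = 234.09
l^2 + w^2 = 270.09
d = sqrt(270.09)
d = 16.4344
16.4344 units


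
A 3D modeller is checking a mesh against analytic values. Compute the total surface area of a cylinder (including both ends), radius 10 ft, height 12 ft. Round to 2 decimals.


Shape: closed cylinder
Radius r = 10 ft, Height h = 12 ft
Formula: SA = 2*pi*r^2 + 2*pi*r*h = 2*pi*r*(r + h)
r + h = 22
2 * r * (r + h) = 2 * 10 * 22 = 440
SA = 440 * pi
SA = 1382.3
1382.3 ft^2


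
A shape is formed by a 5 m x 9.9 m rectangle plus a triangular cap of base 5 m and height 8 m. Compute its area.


Composite shape: rectangle + triangle
Rectangle area = 5 * 9.9 = 49.5
Triangle area = 0.5 * 5 * 8 = 20
Total = 49.5 + 20
Total = 69.5
69.5 m^2


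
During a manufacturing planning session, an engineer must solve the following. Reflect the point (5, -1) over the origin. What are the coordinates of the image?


Transformation: reflection
Original point: (5, -1)
Rule for reflection through the origin: (x, y) -> (-x, -y)
Apply: (5, -1) -> (-5, 1)
(-5, 1)


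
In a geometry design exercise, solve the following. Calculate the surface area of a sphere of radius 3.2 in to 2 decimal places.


Shape: sphere
Radius r = 3.2 in
Formula: SA = 4 * pi * r^2
r^2 = 10.24
SA = 4 * pi * 10.24
SA = 40.96 * pi
SA = 128.68
128.68 in^2


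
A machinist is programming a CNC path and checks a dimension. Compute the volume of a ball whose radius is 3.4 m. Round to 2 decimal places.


Shape: sphere
Radius r = 3.4 m
Formula: V = (4/3) * pi * r^3
r^3 = 39.304
(4/3) * 39.304 = 52.405333
V = 52.405333 * pi
V = 164.64
164.64 m^3


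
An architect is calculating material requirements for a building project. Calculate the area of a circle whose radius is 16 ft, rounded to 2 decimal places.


Shape: circle
Radius r = 16 ft
Formula: A = pi * r^2
r^2 = 16^2 = 256
A = pi * 256
A = 804.25
804.25 ft^2


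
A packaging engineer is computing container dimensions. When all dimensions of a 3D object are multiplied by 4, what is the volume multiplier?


Linear scale factor k = 4
Rule: under a linear scaling by k, volumes scale by k^3.
k^3 = 4 * 4 * 4
k^3 = 16 * 4
k^3 = 64
Volume scales by a factor of 64.
64 (dimensionless)


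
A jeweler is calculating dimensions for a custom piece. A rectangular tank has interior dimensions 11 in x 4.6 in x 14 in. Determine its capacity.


Shape: rectangular prism
l = 11 in, w = 4.6 in, h = 14 in
Formula: V = l * w * h
V = 11 * 4.6 * 14
V = 50.6 * 14
V = 708.4
708.4 in^3


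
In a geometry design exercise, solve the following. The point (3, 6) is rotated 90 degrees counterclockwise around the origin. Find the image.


Transformation: rotation about the origin
Original point: (3, 6)
Rule for 90 deg counterclockwise: (x, y) -> (-y, x)
Apply: (3, 6) -> (-6, 3)
(-6, 3)


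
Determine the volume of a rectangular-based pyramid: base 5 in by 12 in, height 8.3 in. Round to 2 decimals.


Shape: rectangular pyramid
Base: 5 in x 12 in, Height h = 8.3 in
Formula: V = (1/3) * base_area * h
base_area = 5 * 12 = 60
base_area * h = 60 * 8.3 = 498
V = 498 / 3
V = 166
166 in^3


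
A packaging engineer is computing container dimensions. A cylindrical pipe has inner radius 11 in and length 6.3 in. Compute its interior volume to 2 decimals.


Shape: cylinder
Radius r = 11 in, Height h = 6.3 in
Formula: V = pi * r^2 * h
r^2 = 121
V = pi * 121 * 6.3
V = 762.3 * pi
V = 2394.84
2394.84 in^3


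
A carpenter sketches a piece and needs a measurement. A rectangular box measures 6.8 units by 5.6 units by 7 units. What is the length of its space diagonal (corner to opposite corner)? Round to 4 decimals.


Shape: rectangular box (space diagonal)
l = 6.8 units, w = 5.6 units, h = 7 units
Visualize: the diagonal of the base, then a right triangle with that diagonal and the height.
Formula: d = sqrt(l^2 + w^2 + h^2)
l^2 + w^2 + h^2 = 46.24 + 31.36 + 49 = 126.6
d = sqrt(126.6)
d = 11.2517
11.2517 units


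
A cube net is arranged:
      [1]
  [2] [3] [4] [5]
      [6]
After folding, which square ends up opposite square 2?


Net: cross layout. Take square 3 as the base (bottom).
Fold the four squares in the horizontal row up around 3: 2 -> left, 4 -> right, 5 wraps to the top.
Fold 1 and 6 up from 3: 1 -> back, 6 -> front.
Opposite pairs are therefore: (1, 6), (2, 4), (3, 5).
Face 2 is opposite face 4.
face 4


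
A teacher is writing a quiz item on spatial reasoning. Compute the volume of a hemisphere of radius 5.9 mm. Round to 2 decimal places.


Shape: hemisphere (half of a sphere)
Radius r = 5.9 mm
Formula: V = (1/2) * (4/3) * pi * r^3 = (2/3) * pi * r^3
r^3 = 205.379
(2/3) * 205.379 = 136.919333
V = 136.919333 * pi
V = 430.14
430.14 mm^3


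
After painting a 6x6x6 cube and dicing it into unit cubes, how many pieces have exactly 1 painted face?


Large cube: 6 x 6 x 6, cut into unit cubes.
n = 6, so n - 2 = 4
Cubes with 1 painted face lie in the interior of each face.
A cube has 6 faces; each contributes (n - 2)^2 = 16 such cubes.
Count = 6 * 16 = 96
96 unit cubes


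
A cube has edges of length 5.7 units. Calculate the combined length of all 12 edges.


Shape: cube
Side s = 5.7 units
A cube has 12 edges, all equal.
Formula: total edge length = 12 * s
Total = 12 * 5.7
Total = 68.4
68.4 units


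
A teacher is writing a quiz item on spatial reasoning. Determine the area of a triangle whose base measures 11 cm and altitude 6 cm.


Shape: triangle
Base b = 11 cm, Height h = 6 cm
Formula: A = (1/2) * b * h
A = 0.5 * 11 * 6
A = 0.5 * 66
A = 33
33 cm^2


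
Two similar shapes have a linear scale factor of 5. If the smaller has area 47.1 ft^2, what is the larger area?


Linear scale factor k = 5
Original area = 47.1 ft^2
Rule: under a linear scaling by k, areas scale by k^2.
k^2 = 5^2 = 25
New area = 47.1 * 25
New area = 1177.5
1177.5 ft^2


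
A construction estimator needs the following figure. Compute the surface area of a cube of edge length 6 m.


Shape: cube
Side s = 6 m
A cube has 6 square faces.
Formula: SA = 6 * s^2
s^2 = 36
SA = 6 * 36
SA = 216
216 m^2


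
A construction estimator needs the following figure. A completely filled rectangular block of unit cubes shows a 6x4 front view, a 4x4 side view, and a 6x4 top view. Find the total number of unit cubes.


Orthographic views of a solid rectangular block:
Front view 6 x 4 -> length = 6, height = 4
Side view 4 x 4 -> width = 4, height = 4 (consistent)
Top view 6 x 4 -> confirms length = 6, width = 4
The block is 6 x 4 x 4.
Total unit cubes = 6 * 4 * 4 = 96
96 unit cubes


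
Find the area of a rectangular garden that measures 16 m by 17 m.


Shape: rectangle
Length l = 16 m, Width w = 17 m
Formula: A = l * w
A = 16 * 17
A = 272
272 m^2


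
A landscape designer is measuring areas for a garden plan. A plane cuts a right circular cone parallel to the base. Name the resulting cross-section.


Solid: right circular cone
Cutting plane: parallel to the base
Visualize the intersection of the plane with the solid's surface.
The boundary of the cut region is a circle.
circle


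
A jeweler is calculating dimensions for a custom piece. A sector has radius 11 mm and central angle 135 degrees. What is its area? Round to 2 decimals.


Shape: circular sector
Radius r = 11 mm, Angle = 135 degrees
Formula: A = (angle/360) * pi * r^2
r^2 = 121
Fraction of circle = 135/360
A = (135/360) * pi * 121
A = 45.375 * pi
A = 142.55
142.55 mm^2


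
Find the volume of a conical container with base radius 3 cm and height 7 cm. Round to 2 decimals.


Shape: cone
Radius r = 3 cm, Height h = 7 cm
Formula: V = (1/3) * pi * r^2 * h
r^2 = 9
pi * r^2 * h = pi * 9 * 7 = 63 * pi
V = 63 * pi / 3
V = 65.97
65.97 cm^3


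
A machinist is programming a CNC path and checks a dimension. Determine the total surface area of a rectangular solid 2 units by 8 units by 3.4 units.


Shape: rectangular prism
l = 2 units, w = 8 units, h = 3.4 units
Formula: SA = 2(lw + lh + wh)
lw = 16, lh = 6.8, wh = 27.2
lw + lh + wh = 50
SA = 2 * 50
SA = 100
100 units^2


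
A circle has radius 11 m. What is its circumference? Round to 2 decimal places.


Shape: circle
Radius r = 11 m
Formula: C = 2 * pi * r
C = 2 * pi * 11
C = 22 * pi
C = 69.12
69.12 m


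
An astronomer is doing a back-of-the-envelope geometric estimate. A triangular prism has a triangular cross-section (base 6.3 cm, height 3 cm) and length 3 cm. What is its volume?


Shape: triangular prism
Triangle base = 6.3 cm, triangle height = 3 cm, prism length L = 3 cm
Formula: V = (1/2 * b * h_tri) * L
Cross-section area = 0.5 * 6.3 * 3 = 9.45
V = 9.45 * 3
V = 28.35
28.35 cm^3


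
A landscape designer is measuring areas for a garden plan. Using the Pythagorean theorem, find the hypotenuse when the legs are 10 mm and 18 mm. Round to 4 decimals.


Shape: right triangle
Legs a = 10 mm, b = 18 mm
Formula: c = sqrt(a^2 + b^2)
a^2 = 100, b^2 = 324
a^2 + b^2 = 424
c = sqrt(424)
c = 20.5913
20.5913 mm


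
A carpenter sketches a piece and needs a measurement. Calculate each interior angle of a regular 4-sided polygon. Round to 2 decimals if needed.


Shape: regular square (4 sides)
Formula: interior angle = (n - 2) * 180 / n
(n - 2) = 2
(n - 2) * 180 = 360
angle = 360 / 4
angle = 90
90 degrees


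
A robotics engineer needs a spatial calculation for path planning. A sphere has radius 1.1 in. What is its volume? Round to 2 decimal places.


Shape: sphere
Radius r = 1.1 in
Formula: V = (4/3) * pi * r^3
r^3 = 1.331
(4/3) * 1.331 = 1.774667
V = 1.774667 * pi
V = 5.58
5.58 in^3


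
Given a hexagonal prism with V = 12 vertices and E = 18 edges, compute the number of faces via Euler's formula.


Polyhedron: hexagonal prism
Euler's formula for convex polyhedra: V - E + F = 2
Given: V = 12 vertices and E = 18 edges
Solve for F:
F = 2 + E - V = 2 + 18 - 12 = 8
8 faces


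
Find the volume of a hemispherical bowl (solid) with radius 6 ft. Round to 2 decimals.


Shape: hemisphere (half of a sphere)
Radius r = 6 ft
Formula: V = (1/2) * (4/3) * pi * r^3 = (2/3) * pi * r^3
r^3 = 216
(2/3) * 216 = 144
V = 144 * pi
V = 452.39
452.39 ft^3


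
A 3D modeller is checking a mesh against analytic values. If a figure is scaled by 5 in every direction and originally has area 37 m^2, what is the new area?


Linear scale factor k = 5
Original area = 37 m^2
Rule: under a linear scaling by k, areas scale by k^2.
k^2 = 5^2 = 25
New area = 37 * 25
New area = 925
925 m^2


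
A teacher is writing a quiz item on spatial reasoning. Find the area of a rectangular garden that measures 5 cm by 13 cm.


Shape: rectangle
Length l = 5 cm, Width w = 13 cm
Formula: A = l * w
A = 5 * 13
A = 65
65 cm^2


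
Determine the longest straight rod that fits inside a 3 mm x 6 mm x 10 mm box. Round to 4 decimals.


Shape: rectangular box (space diagonal)
l = 3 mm, w = 6 mm, h = 10 mm
Visualize: the diagonal of the base, then a right triangle with that diagonal and the height.
Formula: d = sqrt(l^2 + w^2 + h^2)
l^2 + w^2 + h^2 = 9 + 36 + 100 = 145
d = sqrt(145)
d = 12.0416
12.0416 mm


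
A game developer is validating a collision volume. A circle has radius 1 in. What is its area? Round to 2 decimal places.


Shape: circle
Radius r = 1 in
Formula: A = pi * r^2
r^2 = 1^2 = 1
A = pi * 1
A = 3.14
3.14 in^2


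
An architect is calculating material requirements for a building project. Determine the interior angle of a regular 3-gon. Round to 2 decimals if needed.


Shape: regular triangle (3 sides)
Formula: interior angle = (n - 2) * 180 / n
(n - 2) = 1
(n - 2) * 180 = 180
angle = 180 / 3
angle = 60
60 degrees


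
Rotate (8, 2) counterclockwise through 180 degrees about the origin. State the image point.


Transformation: rotation about the origin
Original point: (8, 2)
Rule for 180 deg: (x, y) -> (-x, -y)
Apply: (8, 2) -> (-8, -2)
(-8, -2)


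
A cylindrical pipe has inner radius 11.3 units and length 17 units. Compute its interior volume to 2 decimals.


Shape: cylinder
Radius r = 11.3 units, Height h = 17 units
Formula: V = pi * r^2 * h
r^2 = 127.69
V = pi * 127.69 * 17
V = 2170.73 * pi
V = 6819.55
6819.55 units^3


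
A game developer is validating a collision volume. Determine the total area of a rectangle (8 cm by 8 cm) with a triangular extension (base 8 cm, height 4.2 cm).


Composite shape: rectangle + triangle
Rectangle area = 8 * 8 = 64
Triangle area = 0.5 * 8 * 4.2 = 16.8
Total = 64 + 16.8
Total = 80.8
80.8 cm^2


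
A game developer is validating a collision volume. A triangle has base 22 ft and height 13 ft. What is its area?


Shape: triangle
Base b = 22 ft, Height h = 13 ft
Formula: A = (1/2) * b * h
A = 0.5 * 22 * 13
A = 0.5 * 286
A = 143
143 ft^2


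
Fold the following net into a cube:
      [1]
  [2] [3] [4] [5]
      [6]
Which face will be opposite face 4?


Net: cross layout. Take square 3 as the base (bottom).
Fold the four squares in the horizontal row up around 3: 2 -> left, 4 -> right, 5 wraps to the top.
Fold 1 and 6 up from 3: 1 -> back, 6 -> front.
Opposite pairs are therefore: (1, 6), (2, 4), (3, 5).
Face 4 is opposite face 2.
face 2


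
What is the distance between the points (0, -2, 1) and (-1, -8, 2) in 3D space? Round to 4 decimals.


3D distance between two points
P1 = (0, -2, 1), P2 = (-1, -8, 2)
Formula: d = sqrt((x2-x1)^2 + (y2-y1)^2 + (z2-z1)^2)
dx = -1 - 0 = -1
dy = -8 - -2 = -6
dz = 2 - 1 = 1
dx^2 + dy^2 + dz^2 = 1 + 36 + 1 = 38
d = sqrt(38)
d = 6.1644
6.1644 units


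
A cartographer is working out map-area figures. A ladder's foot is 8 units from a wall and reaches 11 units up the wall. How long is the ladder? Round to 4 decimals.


Shape: right triangle
Legs a = 8 units, b = 11 units
Formula: c = sqrt(a^2 + b^2)
a^2 = 64, b^2 = 121
a^2 + b^2 = 185
c = sqrt(185)
c = 13.6015
13.6015 units


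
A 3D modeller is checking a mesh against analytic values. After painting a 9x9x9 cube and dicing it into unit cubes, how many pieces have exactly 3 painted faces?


Large cube: 9 x 9 x 9, cut into unit cubes.
Cubes with 3 painted faces are at the corners. A cube always has 8 corners.
Count = 8
8 unit cubes


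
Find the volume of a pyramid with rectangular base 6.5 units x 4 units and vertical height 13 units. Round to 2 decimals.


Shape: rectangular pyramid
Base: 6.5 units x 4 units, Height h = 13 units
Formula: V = (1/3) * base_area * h
base_area = 6.5 * 4 = 26
base_area * h = 26 * 13 = 338
V = 338 / 3
V = 112.67
112.67 units^3


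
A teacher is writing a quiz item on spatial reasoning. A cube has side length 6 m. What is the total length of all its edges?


Shape: cube
Side s = 6 m
A cube has 12 edges, all equal.
Formula: total edge length = 12 * s
Total = 12 * 6
Total = 72
72 m


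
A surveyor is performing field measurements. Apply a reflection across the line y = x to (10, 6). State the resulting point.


Transformation: reflection
Original point: (10, 6)
Rule for reflection over y = x: (x, y) -> (y, x)
Apply: (10, 6) -> (6, 10)
(6, 10)


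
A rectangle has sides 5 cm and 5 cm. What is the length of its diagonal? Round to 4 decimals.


Shape: rectangle (diagonal via Pythagoras)
Sides: 5 cm and 5 cm
Formula: d = sqrt(l^2 + w^2)
l^2 = 25, w^2 = 25
l^2 + w^2 = 50
d = sqrt(50)
d = 7.0711
7.0711 cm


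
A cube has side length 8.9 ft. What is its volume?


Shape: cube
Side s = 8.9 ft
Formula: V = s^3
V = 8.9 * 8.9 * 8.9
V = 79.21 * 8.9
V = 704.969
704.969 ft^3


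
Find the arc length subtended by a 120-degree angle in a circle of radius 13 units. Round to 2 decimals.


Shape: circular arc
Radius r = 13 units, Angle = 120 degrees
Formula: L = (angle/360) * 2 * pi * r
2 * pi * r = 26 * pi
L = (120/360) * 26 * pi
L = 8.666667 * pi
L = 27.23
27.23 units


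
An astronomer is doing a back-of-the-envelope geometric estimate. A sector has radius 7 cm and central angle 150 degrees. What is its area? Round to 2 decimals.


Shape: circular sector
Radius r = 7 cm, Angle = 150 degrees
Formula: A = (angle/360) * pi * r^2
r^2 = 49
Fraction of circle = 150/360
A = (150/360) * pi * 49
A = 20.416667 * pi
A = 64.14
64.14 cm^2


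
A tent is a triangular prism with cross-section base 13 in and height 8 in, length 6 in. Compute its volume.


Shape: triangular prism
Triangle base = 13 in, triangle height = 8 in, prism length L = 6 in
Formula: V = (1/2 * b * h_tri) * L
Cross-section area = 0.5 * 13 * 8 = 52
V = 52 * 6
V = 312
312 in^3


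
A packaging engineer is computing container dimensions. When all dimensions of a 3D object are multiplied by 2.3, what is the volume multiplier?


Linear scale factor k = 2.3
Rule: under a linear scaling by k, volumes scale by k^3.
k^3 = 2.3 * 2.3 * 2.3
k^3 = 5.29 * 2.3
k^3 = 12.167
Volume scales by a factor of 12.167.
12.167 (dimensionless)


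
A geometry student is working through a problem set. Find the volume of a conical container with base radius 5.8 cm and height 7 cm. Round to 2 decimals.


Shape: cone
Radius r = 5.8 cm, Height h = 7 cm
Formula: V = (1/3) * pi * r^2 * h
r^2 = 33.64
pi * r^2 * h = pi * 33.64 * 7 = 235.48 * pi
V = 235.48 * pi / 3
V = 246.59
246.59 cm^3


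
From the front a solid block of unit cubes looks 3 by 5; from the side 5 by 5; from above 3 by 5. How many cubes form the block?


Orthographic views of a solid rectangular block:
Front view 3 x 5 -> length = 3, height = 5
Side view 5 x 5 -> width = 5, height = 5 (consistent)
Top view 3 x 5 -> confirms length = 3, width = 5
The block is 3 x 5 x 5.
Total unit cubes = 3 * 5 * 5 = 75
75 unit cubes


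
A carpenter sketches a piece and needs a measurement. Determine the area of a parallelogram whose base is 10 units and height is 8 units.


Shape: parallelogram
Base b = 10 units, Height h = 8 units
Formula: A = b * h
A = 10 * 8
A = 80
80 units^2


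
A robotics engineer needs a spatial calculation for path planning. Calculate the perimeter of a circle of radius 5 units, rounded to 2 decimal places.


Shape: circle
Radius r = 5 units
Formula: C = 2 * pi * r
C = 2 * pi * 5
C = 10 * pi
C = 31.42
31.42 units


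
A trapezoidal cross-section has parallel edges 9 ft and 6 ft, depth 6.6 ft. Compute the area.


Shape: trapezoid
Parallel sides a = 9 ft, b = 6 ft; Height h = 6.6 ft
Formula: A = (a + b) * h / 2
a + b = 9 + 6 = 15
A = 15 * 6.6 / 2
A = 99 / 2
A = 49.5
49.5 ft^2


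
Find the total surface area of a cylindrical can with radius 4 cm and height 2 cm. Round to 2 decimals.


Shape: closed cylinder
Radius r = 4 cm, Height h = 2 cm
Formula: SA = 2*pi*r^2 + 2*pi*r*h = 2*pi*r*(r + h)
r + h = 6
2 * r * (r + h) = 2 * 4 * 6 = 48
SA = 48 * pi
SA = 150.8
150.8 cm^2


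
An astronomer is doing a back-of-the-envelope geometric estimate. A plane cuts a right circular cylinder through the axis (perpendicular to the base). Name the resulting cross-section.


Solid: right circular cylinder
Cutting plane: through the axis (perpendicular to the base)
Visualize the intersection of the plane with the solid's surface.
The boundary of the cut region is a rectangle.
rectangle


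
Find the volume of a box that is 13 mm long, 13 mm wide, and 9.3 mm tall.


Shape: rectangular prism
l = 13 mm, w = 13 mm, h = 9.3 mm
Formula: V = l * w * h
V = 13 * 13 * 9.3
V = 169 * 9.3
V = 1571.7
1571.7 mm^3


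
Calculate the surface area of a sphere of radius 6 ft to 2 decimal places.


Shape: sphere
Radius r = 6 ft
Formula: SA = 4 * pi * r^2
r^2 = 36
SA = 4 * pi * 36
SA = 144 * pi
SA = 452.39
452.39 ft^2


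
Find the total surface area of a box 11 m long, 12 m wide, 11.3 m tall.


Shape: rectangular prism
l = 11 m, w = 12 m, h = 11.3 m
Formula: SA = 2(lw + lh + wh)
lw = 132, lh = 124.3, wh = 135.6
lw + lh + wh = 391.9
SA = 2 * 391.9
SA = 783.8
783.8 m^2


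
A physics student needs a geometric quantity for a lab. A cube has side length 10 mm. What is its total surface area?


Shape: cube
Side s = 10 mm
A cube has 6 square faces.
Formula: SA = 6 * s^2
s^2 = 100
SA = 6 * 100
SA = 600
600 mm^2


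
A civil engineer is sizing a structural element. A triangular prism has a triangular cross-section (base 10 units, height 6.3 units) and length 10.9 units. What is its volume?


Shape: triangular prism
Triangle base = 10 units, triangle height = 6.3 units, prism length L = 10.9 units
Formula: V = (1/2 * b * h_tri) * L
Cross-section area = 0.5 * 10 * 6.3 = 31.5
V = 31.5 * 10.9
V = 343.35
343.35 units^3


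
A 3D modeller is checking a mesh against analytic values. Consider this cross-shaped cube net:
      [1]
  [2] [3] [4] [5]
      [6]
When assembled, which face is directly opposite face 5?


Net: cross layout. Take square 3 as the base (bottom).
Fold the four squares in the horizontal row up around 3: 2 -> left, 4 -> right, 5 wraps to the top.
Fold 1 and 6 up from 3: 1 -> back, 6 -> front.
Opposite pairs are therefore: (1, 6), (2, 4), (3, 5).
Face 5 is opposite face 3.
face 3


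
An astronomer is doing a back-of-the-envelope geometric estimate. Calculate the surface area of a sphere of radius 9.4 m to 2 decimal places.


Shape: sphere
Radius r = 9.4 m
Formula: SA = 4 * pi * r^2
r^2 = 88.36
SA = 4 * pi * 88.36
SA = 353.44 * pi
SA = 1110.36
1110.36 m^2


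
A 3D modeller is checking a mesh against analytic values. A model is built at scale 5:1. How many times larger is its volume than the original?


Linear scale factor k = 5
Rule: under a linear scaling by k, volumes scale by k^3.
k^3 = 5 * 5 * 5
k^3 = 25 * 5
k^3 = 125
Volume scales by a factor of 125.
125 (dimensionless)


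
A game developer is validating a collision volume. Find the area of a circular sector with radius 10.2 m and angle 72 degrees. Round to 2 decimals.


Shape: circular sector
Radius r = 10.2 m, Angle = 72 degrees
Formula: A = (angle/360) * pi * r^2
r^2 = 104.04
Fraction of circle = 72/360
A = (72/360) * pi * 104.04
A = 20.808 * pi
A = 65.37
65.37 m^2


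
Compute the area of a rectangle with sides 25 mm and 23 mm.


Shape: rectangle
Length l = 25 mm, Width w = 23 mm
Formula: A = l * w
A = 25 * 23
A = 575
575 mm^2


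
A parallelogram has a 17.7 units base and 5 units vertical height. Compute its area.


Shape: parallelogram
Base b = 17.7 units, Height h = 5 units
Formula: A = b * h
A = 17.7 * 5
A = 88.5
88.5 units^2


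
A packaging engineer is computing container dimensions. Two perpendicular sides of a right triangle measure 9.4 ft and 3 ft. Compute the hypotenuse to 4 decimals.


Shape: right triangle
Legs a = 9.4 ft, b = 3 ft
Formula: c = sqrt(a^2 + b^2)
a^2 = 88.36, b^2 = 9
a^2 + b^2 = 97.36
c = sqrt(97.36)
c = 9.8671
9.8671 ft


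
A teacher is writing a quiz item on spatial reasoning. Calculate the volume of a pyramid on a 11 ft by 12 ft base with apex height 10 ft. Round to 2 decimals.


Shape: rectangular pyramid
Base: 11 ft x 12 ft, Height h = 10 ft
Formula: V = (1/3) * base_area * h
base_area = 11 * 12 = 132
base_area * h = 132 * 10 = 1320
V = 1320 / 3
V = 440
440 ft^3
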